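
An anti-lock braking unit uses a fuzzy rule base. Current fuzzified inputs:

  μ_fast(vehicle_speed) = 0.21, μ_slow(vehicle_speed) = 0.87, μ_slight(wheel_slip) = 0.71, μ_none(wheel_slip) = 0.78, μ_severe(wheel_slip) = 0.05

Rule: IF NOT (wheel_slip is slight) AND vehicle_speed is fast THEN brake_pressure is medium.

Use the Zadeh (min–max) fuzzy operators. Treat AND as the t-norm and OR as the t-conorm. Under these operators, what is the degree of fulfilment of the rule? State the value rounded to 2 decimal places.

firing strength: ¬slight=1−0.71=0.29, fast=0.21; AND[min(a, b)] → w = 0.21

0.21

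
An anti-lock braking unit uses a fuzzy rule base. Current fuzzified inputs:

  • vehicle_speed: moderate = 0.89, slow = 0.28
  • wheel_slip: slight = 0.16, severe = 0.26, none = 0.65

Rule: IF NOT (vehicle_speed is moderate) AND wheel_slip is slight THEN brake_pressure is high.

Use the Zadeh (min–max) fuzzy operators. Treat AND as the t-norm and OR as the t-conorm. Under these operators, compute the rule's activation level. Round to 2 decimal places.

0.11

firing strength: ¬moderate=1−0.89=0.11, slight=0.16; AND[min(a, b)] → w = 0.11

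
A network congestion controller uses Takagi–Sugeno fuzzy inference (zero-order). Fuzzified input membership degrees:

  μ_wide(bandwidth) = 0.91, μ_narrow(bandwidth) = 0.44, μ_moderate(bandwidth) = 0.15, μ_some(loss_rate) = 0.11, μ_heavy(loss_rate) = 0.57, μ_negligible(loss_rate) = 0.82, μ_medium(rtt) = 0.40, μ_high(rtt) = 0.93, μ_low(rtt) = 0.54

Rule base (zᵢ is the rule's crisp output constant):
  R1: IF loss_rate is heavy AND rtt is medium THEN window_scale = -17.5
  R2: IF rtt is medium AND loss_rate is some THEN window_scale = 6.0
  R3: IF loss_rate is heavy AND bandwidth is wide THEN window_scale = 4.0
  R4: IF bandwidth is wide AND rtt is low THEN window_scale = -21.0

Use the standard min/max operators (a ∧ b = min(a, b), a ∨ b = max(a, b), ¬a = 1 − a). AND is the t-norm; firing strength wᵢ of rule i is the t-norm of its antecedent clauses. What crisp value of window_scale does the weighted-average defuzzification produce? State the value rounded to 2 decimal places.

R1 (z=-17.5): heavy=0.57, medium=0.40; AND[min(a, b)] → w = 0.40
R2 (z=6.0): medium=0.40, some=0.11; AND[min(a, b)] → w = 0.11
R3 (z=4.0): heavy=0.57, wide=0.91; AND[min(a, b)] → w = 0.57
R4 (z=-21.0): wide=0.91, low=0.54; AND[min(a, b)] → w = 0.54
Weighted average = (0.40·-17.5 + 0.11·6.0 + 0.57·4.0 + 0.54·-21.0) / (0.40 + 0.11 + 0.57 + 0.54)
  = -15.4000 / 1.6200 = -9.51

-9.51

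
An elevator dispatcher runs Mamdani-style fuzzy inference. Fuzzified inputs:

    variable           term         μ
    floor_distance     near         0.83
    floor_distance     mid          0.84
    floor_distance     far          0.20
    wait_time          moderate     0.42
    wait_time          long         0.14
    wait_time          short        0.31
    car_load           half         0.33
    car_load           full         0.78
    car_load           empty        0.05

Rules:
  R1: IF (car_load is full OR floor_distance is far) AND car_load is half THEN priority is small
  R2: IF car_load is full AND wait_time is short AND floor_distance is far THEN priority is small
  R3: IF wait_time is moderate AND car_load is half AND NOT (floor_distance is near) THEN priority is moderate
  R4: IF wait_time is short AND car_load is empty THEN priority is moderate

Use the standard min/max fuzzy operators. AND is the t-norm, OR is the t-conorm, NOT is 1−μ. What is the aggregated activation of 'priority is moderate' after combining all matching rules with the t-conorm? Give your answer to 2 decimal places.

0.17

R1: (full=0.78 OR far=0.20) = 0.78; AND[min(a, b)] with half=0.33 → w = 0.33
R2: full=0.78, short=0.31, far=0.20; AND[min(a, b)] → w = 0.20
R3: moderate=0.42, half=0.33, ¬near=1−0.83=0.17; AND[min(a, b)] → w = 0.17
R4: short=0.31, empty=0.05; AND[min(a, b)] → w = 0.05
Rules with consequent 'moderate': {R3, R4} → strengths 0.17, 0.05
Aggregate via t-conorm [max(a, b)]: 0.17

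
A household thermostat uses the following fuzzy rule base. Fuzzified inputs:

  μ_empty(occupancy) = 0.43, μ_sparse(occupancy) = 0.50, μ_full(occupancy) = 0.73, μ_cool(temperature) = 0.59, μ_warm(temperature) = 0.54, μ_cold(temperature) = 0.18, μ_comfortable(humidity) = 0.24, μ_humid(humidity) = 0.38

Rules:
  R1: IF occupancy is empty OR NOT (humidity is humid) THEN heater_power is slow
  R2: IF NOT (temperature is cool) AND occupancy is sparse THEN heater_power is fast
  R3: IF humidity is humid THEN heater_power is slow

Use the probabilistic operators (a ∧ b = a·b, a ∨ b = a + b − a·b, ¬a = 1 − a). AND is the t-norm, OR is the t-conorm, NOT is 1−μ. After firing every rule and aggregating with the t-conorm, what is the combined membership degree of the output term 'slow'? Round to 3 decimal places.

0.866

R1: empty=0.43, ¬humid=1−0.38=0.62; OR[a + b − a·b] → w = 0.7834
R2: ¬cool=1−0.59=0.41, sparse=0.50; AND[a·b] → w = 0.2050
R3: humid=0.38 → w = 0.3800
Rules with consequent 'slow': {R1, R3} → strengths 0.7834, 0.3800
Aggregate via t-conorm [a + b − a·b]: 0.8657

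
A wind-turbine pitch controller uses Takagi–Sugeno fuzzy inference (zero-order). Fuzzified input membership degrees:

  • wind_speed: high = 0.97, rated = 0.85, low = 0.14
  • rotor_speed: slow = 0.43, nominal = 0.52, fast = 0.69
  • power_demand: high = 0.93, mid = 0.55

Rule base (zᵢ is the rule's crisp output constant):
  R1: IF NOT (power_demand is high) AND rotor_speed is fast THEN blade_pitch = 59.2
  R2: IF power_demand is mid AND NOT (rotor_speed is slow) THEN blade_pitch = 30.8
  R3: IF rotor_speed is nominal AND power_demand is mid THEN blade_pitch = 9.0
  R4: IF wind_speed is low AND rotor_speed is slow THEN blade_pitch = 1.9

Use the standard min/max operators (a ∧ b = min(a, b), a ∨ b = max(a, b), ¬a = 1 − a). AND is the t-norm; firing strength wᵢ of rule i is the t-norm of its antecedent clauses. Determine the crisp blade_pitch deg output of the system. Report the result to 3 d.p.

R1 (z=59.2): ¬high=1−0.93=0.07, fast=0.69; AND[min(a, b)] → w = 0.07
R2 (z=30.8): mid=0.55, ¬slow=1−0.43=0.57; AND[min(a, b)] → w = 0.55
R3 (z=9.0): nominal=0.52, mid=0.55; AND[min(a, b)] → w = 0.52
R4 (z=1.9): low=0.14, slow=0.43; AND[min(a, b)] → w = 0.14
Weighted average = (0.07·59.2 + 0.55·30.8 + 0.52·9.0 + 0.14·1.9) / (0.07 + 0.55 + 0.52 + 0.14)
  = 26.0300 / 1.2800 = 20.336

20.336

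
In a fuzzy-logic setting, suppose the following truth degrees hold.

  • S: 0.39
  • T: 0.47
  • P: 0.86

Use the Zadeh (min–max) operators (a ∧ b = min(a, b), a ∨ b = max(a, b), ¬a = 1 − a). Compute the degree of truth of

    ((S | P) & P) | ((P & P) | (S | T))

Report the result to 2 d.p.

S | P = max(a, b) on (0.39, 0.86) = 0.86
(S | P) & P = min(a, b) on (0.86, 0.86) = 0.86
P & P = min(a, b) on (0.86, 0.86) = 0.86
S | T = max(a, b) on (0.39, 0.47) = 0.47
(P & P) | (S | T) = max(a, b) on (0.86, 0.47) = 0.86
((S | P) & P) | ((P & P) | (S | T)) = max(a, b) on (0.86, 0.86) = 0.86

0.86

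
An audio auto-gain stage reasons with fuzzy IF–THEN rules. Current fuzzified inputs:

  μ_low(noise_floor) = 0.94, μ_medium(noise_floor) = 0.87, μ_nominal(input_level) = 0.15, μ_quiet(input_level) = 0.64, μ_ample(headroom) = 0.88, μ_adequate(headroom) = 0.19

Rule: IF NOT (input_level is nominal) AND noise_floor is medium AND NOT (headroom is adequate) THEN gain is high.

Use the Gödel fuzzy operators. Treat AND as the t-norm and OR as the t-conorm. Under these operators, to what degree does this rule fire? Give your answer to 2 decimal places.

firing strength: ¬nominal=1−0.15=0.85, medium=0.87, ¬adequate=1−0.19=0.81; AND[min(a, b)] → w = 0.81

0.81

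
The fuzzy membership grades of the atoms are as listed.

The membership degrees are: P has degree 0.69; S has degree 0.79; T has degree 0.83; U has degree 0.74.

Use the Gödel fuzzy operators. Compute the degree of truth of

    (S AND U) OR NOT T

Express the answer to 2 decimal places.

0.74

S AND U = min(a, b) on (0.79, 0.74) = 0.74
NOT T = 1 − 0.83 = 0.17
(S AND U) OR NOT T = max(a, b) on (0.74, 0.17) = 0.74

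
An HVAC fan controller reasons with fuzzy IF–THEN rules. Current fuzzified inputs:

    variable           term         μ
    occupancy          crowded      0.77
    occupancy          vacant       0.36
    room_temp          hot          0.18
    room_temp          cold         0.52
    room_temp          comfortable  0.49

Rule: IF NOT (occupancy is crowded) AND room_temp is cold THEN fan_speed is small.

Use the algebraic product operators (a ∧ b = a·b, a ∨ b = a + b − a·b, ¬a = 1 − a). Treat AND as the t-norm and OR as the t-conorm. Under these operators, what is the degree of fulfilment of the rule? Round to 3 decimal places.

firing strength: ¬crowded=1−0.77=0.23, cold=0.52; AND[a·b] → w = 0.1196

0.120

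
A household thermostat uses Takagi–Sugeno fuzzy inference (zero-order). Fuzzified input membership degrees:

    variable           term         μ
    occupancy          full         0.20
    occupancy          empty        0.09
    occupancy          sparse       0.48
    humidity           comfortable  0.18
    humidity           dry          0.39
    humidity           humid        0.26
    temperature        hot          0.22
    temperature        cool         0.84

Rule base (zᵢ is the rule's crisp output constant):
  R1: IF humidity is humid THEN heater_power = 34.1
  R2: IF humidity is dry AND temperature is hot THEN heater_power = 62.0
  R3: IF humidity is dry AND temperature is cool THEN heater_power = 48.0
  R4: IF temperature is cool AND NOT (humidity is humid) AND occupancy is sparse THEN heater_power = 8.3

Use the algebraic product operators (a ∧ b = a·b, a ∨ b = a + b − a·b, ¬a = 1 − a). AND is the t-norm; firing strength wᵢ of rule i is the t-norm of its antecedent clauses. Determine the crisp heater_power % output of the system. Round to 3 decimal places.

33.328

R1 (z=34.1): humid=0.26 → w = 0.2600
R2 (z=62.0): dry=0.39, hot=0.22; AND[a·b] → w = 0.0858
R3 (z=48.0): dry=0.39, cool=0.84; AND[a·b] → w = 0.3276
R4 (z=8.3): cool=0.84, ¬humid=1−0.26=0.74, sparse=0.48; AND[a·b] → w = 0.2984
Weighted average = (0.2600·34.1 + 0.0858·62.0 + 0.3276·48.0 + 0.2984·8.3) / (0.2600 + 0.0858 + 0.3276 + 0.2984)
  = 32.3869 / 0.9718 = 33.328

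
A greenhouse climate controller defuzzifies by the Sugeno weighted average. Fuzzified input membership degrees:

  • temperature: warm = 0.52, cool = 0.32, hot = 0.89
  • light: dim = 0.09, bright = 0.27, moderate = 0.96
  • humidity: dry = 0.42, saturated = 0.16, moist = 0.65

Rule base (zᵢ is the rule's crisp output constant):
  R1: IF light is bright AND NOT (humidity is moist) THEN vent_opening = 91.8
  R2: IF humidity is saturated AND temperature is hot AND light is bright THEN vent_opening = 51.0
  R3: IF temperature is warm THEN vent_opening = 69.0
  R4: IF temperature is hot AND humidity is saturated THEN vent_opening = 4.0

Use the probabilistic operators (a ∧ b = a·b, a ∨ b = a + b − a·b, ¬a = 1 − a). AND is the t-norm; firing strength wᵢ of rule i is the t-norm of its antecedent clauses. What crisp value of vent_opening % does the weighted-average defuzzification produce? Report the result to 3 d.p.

59.201

R1 (z=91.8): bright=0.27, ¬moist=1−0.65=0.35; AND[a·b] → w = 0.0945
R2 (z=51.0): saturated=0.16, hot=0.89, bright=0.27; AND[a·b] → w = 0.0384
R3 (z=69.0): warm=0.52 → w = 0.5200
R4 (z=4.0): hot=0.89, saturated=0.16; AND[a·b] → w = 0.1424
Weighted average = (0.0945·91.8 + 0.0384·51.0 + 0.5200·69.0 + 0.1424·4.0) / (0.0945 + 0.0384 + 0.5200 + 0.1424)
  = 47.0855 / 0.7953 = 59.201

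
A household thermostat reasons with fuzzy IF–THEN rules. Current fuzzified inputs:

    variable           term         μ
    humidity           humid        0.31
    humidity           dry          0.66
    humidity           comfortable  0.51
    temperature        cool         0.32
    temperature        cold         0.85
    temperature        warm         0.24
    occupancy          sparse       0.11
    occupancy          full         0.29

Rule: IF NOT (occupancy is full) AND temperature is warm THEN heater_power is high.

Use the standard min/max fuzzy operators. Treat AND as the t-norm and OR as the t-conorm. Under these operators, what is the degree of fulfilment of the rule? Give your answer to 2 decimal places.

0.24

firing strength: ¬full=1−0.29=0.71, warm=0.24; AND[min(a, b)] → w = 0.24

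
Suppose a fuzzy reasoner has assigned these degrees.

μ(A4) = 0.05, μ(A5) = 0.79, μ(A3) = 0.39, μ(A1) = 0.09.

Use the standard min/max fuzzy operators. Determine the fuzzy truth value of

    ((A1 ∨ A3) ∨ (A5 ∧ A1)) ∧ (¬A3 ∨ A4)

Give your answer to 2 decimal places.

0.39

A1 ∨ A3 = max(a, b) on (0.09, 0.39) = 0.39
A5 ∧ A1 = min(a, b) on (0.79, 0.09) = 0.09
(A1 ∨ A3) ∨ (A5 ∧ A1) = max(a, b) on (0.39, 0.09) = 0.39
¬A3 = 1 − 0.39 = 0.61
¬A3 ∨ A4 = max(a, b) on (0.61, 0.05) = 0.61
((A1 ∨ A3) ∨ (A5 ∧ A1)) ∧ (¬A3 ∨ A4) = min(a, b) on (0.39, 0.61) = 0.39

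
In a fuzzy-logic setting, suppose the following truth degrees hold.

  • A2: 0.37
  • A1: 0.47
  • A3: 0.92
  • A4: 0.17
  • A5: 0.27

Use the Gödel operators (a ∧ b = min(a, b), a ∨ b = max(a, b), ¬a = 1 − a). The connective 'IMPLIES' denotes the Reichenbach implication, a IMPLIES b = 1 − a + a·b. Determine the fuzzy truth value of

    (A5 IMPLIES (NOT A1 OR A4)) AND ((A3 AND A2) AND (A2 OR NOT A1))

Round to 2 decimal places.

NOT A1 = 1 − 0.47 = 0.53
NOT A1 OR A4 = max(a, b) on (0.53, 0.17) = 0.53
A5 IMPLIES (NOT A1 OR A4)  [Reichenbach: 1 − a + a·b] with a=0.27, b=0.53 → 0.87
A3 AND A2 = min(a, b) on (0.92, 0.37) = 0.37
NOT A1 = 1 − 0.47 = 0.53
A2 OR NOT A1 = max(a, b) on (0.37, 0.53) = 0.53
(A3 AND A2) AND (A2 OR NOT A1) = min(a, b) on (0.37, 0.53) = 0.37
(A5 IMPLIES (NOT A1 OR A4)) AND ((A3 AND A2) AND (A2 OR NOT A1)) = min(a, b) on (0.87, 0.37) = 0.37

0.37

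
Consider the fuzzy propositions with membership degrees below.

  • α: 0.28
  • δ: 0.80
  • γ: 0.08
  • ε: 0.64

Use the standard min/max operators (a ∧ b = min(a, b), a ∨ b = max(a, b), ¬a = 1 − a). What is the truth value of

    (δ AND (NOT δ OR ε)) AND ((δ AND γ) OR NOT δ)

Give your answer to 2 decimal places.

NOT δ = 1 − 0.80 = 0.20
NOT δ OR ε = max(a, b) on (0.20, 0.64) = 0.64
δ AND (NOT δ OR ε) = min(a, b) on (0.80, 0.64) = 0.64
δ AND γ = min(a, b) on (0.80, 0.08) = 0.08
NOT δ = 1 − 0.80 = 0.20
(δ AND γ) OR NOT δ = max(a, b) on (0.08, 0.20) = 0.20
(δ AND (NOT δ OR ε)) AND ((δ AND γ) OR NOT δ) = min(a, b) on (0.64, 0.20) = 0.20

0.20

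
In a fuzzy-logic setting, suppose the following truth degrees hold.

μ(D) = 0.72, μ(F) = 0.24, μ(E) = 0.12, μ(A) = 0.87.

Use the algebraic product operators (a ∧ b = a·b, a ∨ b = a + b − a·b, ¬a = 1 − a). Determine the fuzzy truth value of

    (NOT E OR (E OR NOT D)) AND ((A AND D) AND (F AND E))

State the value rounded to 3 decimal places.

NOT E = 1 − 0.1200 = 0.8800
NOT D = 1 − 0.7200 = 0.2800
E OR NOT D = a + b − a·b on (0.1200, 0.2800) = 0.3664
NOT E OR (E OR NOT D) = a + b − a·b on (0.8800, 0.3664) = 0.9240
A AND D = a·b on (0.8700, 0.7200) = 0.6264
F AND E = a·b on (0.2400, 0.1200) = 0.0288
(A AND D) AND (F AND E) = a·b on (0.6264, 0.0288) = 0.0180
(NOT E OR (E OR NOT D)) AND ((A AND D) AND (F AND E)) = a·b on (0.9240, 0.0180) = 0.0167

0.017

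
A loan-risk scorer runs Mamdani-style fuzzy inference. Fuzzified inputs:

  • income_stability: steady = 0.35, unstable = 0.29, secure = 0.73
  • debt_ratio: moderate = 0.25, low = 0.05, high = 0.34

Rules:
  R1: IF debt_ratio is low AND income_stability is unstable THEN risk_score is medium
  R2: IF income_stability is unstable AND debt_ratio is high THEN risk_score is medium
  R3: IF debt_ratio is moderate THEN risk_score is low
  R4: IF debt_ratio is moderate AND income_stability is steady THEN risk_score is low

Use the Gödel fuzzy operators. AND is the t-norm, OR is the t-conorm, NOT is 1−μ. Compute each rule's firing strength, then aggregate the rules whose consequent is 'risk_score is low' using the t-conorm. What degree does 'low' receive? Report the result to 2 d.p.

0.25

R1: low=0.05, unstable=0.29; AND[min(a, b)] → w = 0.05
R2: unstable=0.29, high=0.34; AND[min(a, b)] → w = 0.29
R3: moderate=0.25 → w = 0.25
R4: moderate=0.25, steady=0.35; AND[min(a, b)] → w = 0.25
Rules with consequent 'low': {R3, R4} → strengths 0.25, 0.25
Aggregate via t-conorm [max(a, b)]: 0.25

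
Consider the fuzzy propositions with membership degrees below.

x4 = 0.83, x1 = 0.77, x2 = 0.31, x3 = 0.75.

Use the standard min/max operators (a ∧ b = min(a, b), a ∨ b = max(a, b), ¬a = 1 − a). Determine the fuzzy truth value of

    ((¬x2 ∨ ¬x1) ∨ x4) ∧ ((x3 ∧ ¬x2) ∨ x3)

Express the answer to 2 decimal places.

¬x2 = 1 − 0.31 = 0.69
¬x1 = 1 − 0.77 = 0.23
¬x2 ∨ ¬x1 = max(a, b) on (0.69, 0.23) = 0.69
(¬x2 ∨ ¬x1) ∨ x4 = max(a, b) on (0.69, 0.83) = 0.83
¬x2 = 1 − 0.31 = 0.69
x3 ∧ ¬x2 = min(a, b) on (0.75, 0.69) = 0.69
(x3 ∧ ¬x2) ∨ x3 = max(a, b) on (0.69, 0.75) = 0.75
((¬x2 ∨ ¬x1) ∨ x4) ∧ ((x3 ∧ ¬x2) ∨ x3) = min(a, b) on (0.83, 0.75) = 0.75

0.75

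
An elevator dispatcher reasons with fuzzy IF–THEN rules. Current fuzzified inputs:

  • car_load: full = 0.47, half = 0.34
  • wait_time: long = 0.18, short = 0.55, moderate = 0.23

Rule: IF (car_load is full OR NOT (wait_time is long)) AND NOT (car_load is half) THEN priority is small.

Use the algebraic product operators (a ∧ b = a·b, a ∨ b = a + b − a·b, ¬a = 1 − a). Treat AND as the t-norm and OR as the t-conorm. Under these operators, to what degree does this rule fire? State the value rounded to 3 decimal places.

0.597

firing strength: (full=0.47 OR ¬long=1−0.18=0.82) = 0.9046; AND[a·b] with ¬half=1−0.34=0.66 → w = 0.5970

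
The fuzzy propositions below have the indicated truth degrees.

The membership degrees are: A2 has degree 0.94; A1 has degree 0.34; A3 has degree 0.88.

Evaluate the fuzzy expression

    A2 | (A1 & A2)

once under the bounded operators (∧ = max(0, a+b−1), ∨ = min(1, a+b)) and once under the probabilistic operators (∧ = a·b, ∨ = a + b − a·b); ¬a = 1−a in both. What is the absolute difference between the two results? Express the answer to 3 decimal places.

0.041

Under bounded:
  A1 & A2 = max(0, a+b−1) on (0.34, 0.94) = 0.28
  A2 | (A1 & A2) = min(1, a+b) on (0.94, 0.28) = 1.00
  → value = 1.0000
Under probabilistic:
  A1 & A2 = a·b on (0.3400, 0.9400) = 0.3196
  A2 | (A1 & A2) = a + b − a·b on (0.9400, 0.3196) = 0.9592
  → value = 0.9592
|1.0000 − 0.9592| = 0.041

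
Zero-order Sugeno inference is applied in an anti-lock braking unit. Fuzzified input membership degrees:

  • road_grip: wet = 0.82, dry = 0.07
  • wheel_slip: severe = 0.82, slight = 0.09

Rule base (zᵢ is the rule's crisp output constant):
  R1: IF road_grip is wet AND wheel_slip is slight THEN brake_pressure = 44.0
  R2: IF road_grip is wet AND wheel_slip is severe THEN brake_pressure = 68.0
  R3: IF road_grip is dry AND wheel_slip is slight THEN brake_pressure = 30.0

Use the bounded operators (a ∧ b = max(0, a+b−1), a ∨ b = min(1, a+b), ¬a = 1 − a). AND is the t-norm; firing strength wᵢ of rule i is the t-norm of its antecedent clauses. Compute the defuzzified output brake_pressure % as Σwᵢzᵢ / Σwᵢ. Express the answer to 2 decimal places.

R1 (z=44.0): wet=0.82, slight=0.09; AND[max(0, a+b−1)] → w = 0.00
R2 (z=68.0): wet=0.82, severe=0.82; AND[max(0, a+b−1)] → w = 0.64
R3 (z=30.0): dry=0.07, slight=0.09; AND[max(0, a+b−1)] → w = 0.00
Weighted average = (0.00·44.0 + 0.64·68.0 + 0.00·30.0) / (0.00 + 0.64 + 0.00)
  = 43.5200 / 0.6400 = 68.00

68.00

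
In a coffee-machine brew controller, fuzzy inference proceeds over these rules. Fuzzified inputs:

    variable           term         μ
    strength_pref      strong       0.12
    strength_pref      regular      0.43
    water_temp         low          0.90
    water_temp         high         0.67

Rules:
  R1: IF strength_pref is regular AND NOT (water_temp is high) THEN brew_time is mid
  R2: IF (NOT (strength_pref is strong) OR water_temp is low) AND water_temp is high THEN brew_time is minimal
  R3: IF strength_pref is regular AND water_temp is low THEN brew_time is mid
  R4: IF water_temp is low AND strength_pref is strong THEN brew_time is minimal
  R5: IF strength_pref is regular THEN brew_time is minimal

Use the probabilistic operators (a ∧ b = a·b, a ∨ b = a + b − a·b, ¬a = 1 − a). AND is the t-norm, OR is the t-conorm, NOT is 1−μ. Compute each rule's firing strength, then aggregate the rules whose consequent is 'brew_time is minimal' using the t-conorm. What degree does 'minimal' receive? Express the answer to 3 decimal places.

0.828

R1: regular=0.43, ¬high=1−0.67=0.33; AND[a·b] → w = 0.1419
R2: (¬strong=1−0.12=0.88 OR low=0.90) = 0.9880; AND[a·b] with high=0.67 → w = 0.6620
R3: regular=0.43, low=0.90; AND[a·b] → w = 0.3870
R4: low=0.90, strong=0.12; AND[a·b] → w = 0.1080
R5: regular=0.43 → w = 0.4300
Rules with consequent 'minimal': {R2, R4, R5} → strengths 0.6620, 0.1080, 0.4300
Aggregate via t-conorm [a + b − a·b]: 0.8281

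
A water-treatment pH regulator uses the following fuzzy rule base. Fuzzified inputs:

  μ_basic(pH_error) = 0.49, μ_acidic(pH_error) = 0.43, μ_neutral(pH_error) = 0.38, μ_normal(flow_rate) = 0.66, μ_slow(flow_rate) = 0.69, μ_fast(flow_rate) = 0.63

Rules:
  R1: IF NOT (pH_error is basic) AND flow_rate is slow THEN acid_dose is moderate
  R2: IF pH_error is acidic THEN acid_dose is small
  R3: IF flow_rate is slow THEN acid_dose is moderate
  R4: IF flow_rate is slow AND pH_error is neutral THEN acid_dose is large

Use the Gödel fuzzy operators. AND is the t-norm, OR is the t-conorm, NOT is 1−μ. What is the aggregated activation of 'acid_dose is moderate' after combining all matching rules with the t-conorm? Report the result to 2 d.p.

R1: ¬basic=1−0.49=0.51, slow=0.69; AND[min(a, b)] → w = 0.51
R2: acidic=0.43 → w = 0.43
R3: slow=0.69 → w = 0.69
R4: slow=0.69, neutral=0.38; AND[min(a, b)] → w = 0.38
Rules with consequent 'moderate': {R1, R3} → strengths 0.51, 0.69
Aggregate via t-conorm [max(a, b)]: 0.69

0.69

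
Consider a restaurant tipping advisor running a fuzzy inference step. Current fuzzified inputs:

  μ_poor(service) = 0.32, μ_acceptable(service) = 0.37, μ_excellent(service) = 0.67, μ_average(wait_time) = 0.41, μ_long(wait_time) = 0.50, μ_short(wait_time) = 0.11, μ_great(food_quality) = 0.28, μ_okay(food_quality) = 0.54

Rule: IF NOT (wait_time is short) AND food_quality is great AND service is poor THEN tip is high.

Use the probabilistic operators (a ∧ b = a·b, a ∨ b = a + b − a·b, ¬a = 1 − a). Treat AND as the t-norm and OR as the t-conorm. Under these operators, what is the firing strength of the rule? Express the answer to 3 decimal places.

firing strength: ¬short=1−0.11=0.89, great=0.28, poor=0.32; AND[a·b] → w = 0.0797

0.080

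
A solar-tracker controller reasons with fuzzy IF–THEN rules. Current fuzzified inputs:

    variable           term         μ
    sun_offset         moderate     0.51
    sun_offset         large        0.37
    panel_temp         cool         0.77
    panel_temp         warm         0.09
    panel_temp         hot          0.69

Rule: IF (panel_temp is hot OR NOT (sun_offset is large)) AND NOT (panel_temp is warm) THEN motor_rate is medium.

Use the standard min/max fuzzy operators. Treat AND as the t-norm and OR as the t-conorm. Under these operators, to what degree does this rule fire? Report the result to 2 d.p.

0.69

firing strength: (hot=0.69 OR ¬large=1−0.37=0.63) = 0.69; AND[min(a, b)] with ¬warm=1−0.09=0.91 → w = 0.69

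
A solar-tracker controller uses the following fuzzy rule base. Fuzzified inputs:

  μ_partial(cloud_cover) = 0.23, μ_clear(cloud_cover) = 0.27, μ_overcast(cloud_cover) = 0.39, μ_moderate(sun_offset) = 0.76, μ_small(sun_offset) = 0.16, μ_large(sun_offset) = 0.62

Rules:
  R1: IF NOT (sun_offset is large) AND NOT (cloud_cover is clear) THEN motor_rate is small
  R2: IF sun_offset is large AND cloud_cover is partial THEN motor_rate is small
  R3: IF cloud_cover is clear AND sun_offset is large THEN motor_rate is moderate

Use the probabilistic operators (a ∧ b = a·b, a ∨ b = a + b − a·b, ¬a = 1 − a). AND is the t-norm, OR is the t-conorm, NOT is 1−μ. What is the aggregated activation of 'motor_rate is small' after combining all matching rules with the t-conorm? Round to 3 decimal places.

0.380

R1: ¬large=1−0.62=0.38, ¬clear=1−0.27=0.73; AND[a·b] → w = 0.2774
R2: large=0.62, partial=0.23; AND[a·b] → w = 0.1426
R3: clear=0.27, large=0.62; AND[a·b] → w = 0.1674
Rules with consequent 'small': {R1, R2} → strengths 0.2774, 0.1426
Aggregate via t-conorm [a + b − a·b]: 0.3804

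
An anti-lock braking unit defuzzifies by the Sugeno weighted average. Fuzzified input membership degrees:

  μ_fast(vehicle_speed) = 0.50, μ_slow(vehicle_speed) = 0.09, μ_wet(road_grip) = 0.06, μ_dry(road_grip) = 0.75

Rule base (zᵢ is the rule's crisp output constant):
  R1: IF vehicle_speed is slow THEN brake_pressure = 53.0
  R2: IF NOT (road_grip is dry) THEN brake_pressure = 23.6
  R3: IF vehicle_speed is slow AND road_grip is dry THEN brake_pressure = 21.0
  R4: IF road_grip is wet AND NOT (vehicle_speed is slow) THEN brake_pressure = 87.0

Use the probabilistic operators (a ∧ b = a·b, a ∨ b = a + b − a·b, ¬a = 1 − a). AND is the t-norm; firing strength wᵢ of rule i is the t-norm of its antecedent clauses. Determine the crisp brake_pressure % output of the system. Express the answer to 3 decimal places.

36.437

R1 (z=53.0): slow=0.09 → w = 0.0900
R2 (z=23.6): ¬dry=1−0.75=0.25 → w = 0.2500
R3 (z=21.0): slow=0.09, dry=0.75; AND[a·b] → w = 0.0675
R4 (z=87.0): wet=0.06, ¬slow=1−0.09=0.91; AND[a·b] → w = 0.0546
Weighted average = (0.0900·53.0 + 0.2500·23.6 + 0.0675·21.0 + 0.0546·87.0) / (0.0900 + 0.2500 + 0.0675 + 0.0546)
  = 16.8377 / 0.4621 = 36.437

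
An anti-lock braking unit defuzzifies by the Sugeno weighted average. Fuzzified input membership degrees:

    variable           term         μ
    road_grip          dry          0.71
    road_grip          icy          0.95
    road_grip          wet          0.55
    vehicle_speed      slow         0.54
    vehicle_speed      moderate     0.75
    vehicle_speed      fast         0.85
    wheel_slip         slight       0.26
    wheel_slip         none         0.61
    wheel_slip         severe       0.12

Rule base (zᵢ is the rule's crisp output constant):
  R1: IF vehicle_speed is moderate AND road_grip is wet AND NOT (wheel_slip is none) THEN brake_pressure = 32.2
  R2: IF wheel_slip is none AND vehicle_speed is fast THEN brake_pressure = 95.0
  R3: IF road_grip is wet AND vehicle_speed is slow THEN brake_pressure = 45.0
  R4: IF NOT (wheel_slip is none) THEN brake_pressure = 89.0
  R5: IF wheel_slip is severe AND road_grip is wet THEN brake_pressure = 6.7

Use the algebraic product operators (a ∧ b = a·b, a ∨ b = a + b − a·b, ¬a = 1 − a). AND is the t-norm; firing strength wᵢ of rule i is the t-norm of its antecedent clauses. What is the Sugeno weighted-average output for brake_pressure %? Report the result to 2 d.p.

R1 (z=32.2): moderate=0.75, wet=0.55, ¬none=1−0.61=0.39; AND[a·b] → w = 0.1609
R2 (z=95.0): none=0.61, fast=0.85; AND[a·b] → w = 0.5185
R3 (z=45.0): wet=0.55, slow=0.54; AND[a·b] → w = 0.2970
R4 (z=89.0): ¬none=1−0.61=0.39 → w = 0.3900
R5 (z=6.7): severe=0.12, wet=0.55; AND[a·b] → w = 0.0660
Weighted average = (0.1609·32.2 + 0.5185·95.0 + 0.2970·45.0 + 0.3900·89.0 + 0.0660·6.7) / (0.1609 + 0.5185 + 0.2970 + 0.3900 + 0.0660)
  = 102.9549 / 1.4324 = 71.88

71.88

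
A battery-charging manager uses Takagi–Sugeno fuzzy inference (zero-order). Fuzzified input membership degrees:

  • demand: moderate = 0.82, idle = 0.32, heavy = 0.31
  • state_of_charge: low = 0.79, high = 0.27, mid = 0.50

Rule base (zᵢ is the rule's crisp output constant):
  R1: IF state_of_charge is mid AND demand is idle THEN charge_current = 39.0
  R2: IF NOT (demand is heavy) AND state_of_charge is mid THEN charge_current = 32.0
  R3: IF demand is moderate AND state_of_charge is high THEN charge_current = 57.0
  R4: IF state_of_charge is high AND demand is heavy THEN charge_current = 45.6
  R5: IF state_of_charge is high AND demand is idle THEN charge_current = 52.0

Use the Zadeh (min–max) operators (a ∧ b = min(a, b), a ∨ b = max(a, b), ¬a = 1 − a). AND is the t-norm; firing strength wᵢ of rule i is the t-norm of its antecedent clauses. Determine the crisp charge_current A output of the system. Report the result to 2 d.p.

43.08

R1 (z=39.0): mid=0.50, idle=0.32; AND[min(a, b)] → w = 0.32
R2 (z=32.0): ¬heavy=1−0.31=0.69, mid=0.50; AND[min(a, b)] → w = 0.50
R3 (z=57.0): moderate=0.82, high=0.27; AND[min(a, b)] → w = 0.27
R4 (z=45.6): high=0.27, heavy=0.31; AND[min(a, b)] → w = 0.27
R5 (z=52.0): high=0.27, idle=0.32; AND[min(a, b)] → w = 0.27
Weighted average = (0.32·39.0 + 0.50·32.0 + 0.27·57.0 + 0.27·45.6 + 0.27·52.0) / (0.32 + 0.50 + 0.27 + 0.27 + 0.27)
  = 70.2220 / 1.6300 = 43.08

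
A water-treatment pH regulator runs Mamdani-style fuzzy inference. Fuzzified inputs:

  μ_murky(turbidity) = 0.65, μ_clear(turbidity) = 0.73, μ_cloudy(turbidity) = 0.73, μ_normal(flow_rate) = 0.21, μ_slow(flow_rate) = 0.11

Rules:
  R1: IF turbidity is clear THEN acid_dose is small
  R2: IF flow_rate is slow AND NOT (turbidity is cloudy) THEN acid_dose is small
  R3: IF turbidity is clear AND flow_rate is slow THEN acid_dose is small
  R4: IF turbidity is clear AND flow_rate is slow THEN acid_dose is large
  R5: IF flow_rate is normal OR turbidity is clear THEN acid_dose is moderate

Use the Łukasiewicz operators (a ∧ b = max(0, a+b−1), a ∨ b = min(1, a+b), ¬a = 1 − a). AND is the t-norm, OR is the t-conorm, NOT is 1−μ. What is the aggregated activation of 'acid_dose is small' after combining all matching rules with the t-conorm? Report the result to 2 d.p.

R1: clear=0.73 → w = 0.73
R2: slow=0.11, ¬cloudy=1−0.73=0.27; AND[max(0, a+b−1)] → w = 0.00
R3: clear=0.73, slow=0.11; AND[max(0, a+b−1)] → w = 0.00
R4: clear=0.73, slow=0.11; AND[max(0, a+b−1)] → w = 0.00
R5: normal=0.21, clear=0.73; OR[min(1, a+b)] → w = 0.94
Rules with consequent 'small': {R1, R2, R3} → strengths 0.73, 0.00, 0.00
Aggregate via t-conorm [min(1, a+b)]: 0.73

0.73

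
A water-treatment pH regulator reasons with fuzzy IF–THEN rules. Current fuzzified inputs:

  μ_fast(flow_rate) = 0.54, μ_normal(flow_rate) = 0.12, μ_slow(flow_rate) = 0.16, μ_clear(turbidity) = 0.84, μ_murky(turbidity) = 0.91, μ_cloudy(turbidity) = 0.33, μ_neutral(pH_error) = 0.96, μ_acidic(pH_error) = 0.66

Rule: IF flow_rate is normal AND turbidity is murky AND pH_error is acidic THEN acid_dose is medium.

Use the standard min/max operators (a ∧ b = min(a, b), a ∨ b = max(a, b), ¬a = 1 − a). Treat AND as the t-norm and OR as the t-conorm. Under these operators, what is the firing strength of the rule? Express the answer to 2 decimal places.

firing strength: normal=0.12, murky=0.91, acidic=0.66; AND[min(a, b)] → w = 0.12

0.12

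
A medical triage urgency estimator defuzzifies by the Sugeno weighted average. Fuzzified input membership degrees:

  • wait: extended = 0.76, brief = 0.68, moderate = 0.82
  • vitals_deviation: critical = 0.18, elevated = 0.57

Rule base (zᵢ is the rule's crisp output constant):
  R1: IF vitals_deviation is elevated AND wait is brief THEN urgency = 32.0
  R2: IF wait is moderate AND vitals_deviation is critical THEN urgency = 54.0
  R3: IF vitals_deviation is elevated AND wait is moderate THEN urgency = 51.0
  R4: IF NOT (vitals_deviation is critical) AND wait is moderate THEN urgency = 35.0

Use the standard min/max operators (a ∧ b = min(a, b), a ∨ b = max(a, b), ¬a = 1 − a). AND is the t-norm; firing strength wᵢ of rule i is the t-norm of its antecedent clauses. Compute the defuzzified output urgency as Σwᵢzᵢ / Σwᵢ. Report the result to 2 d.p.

R1 (z=32.0): elevated=0.57, brief=0.68; AND[min(a, b)] → w = 0.57
R2 (z=54.0): moderate=0.82, critical=0.18; AND[min(a, b)] → w = 0.18
R3 (z=51.0): elevated=0.57, moderate=0.82; AND[min(a, b)] → w = 0.57
R4 (z=35.0): ¬critical=1−0.18=0.82, moderate=0.82; AND[min(a, b)] → w = 0.82
Weighted average = (0.57·32.0 + 0.18·54.0 + 0.57·51.0 + 0.82·35.0) / (0.57 + 0.18 + 0.57 + 0.82)
  = 85.7300 / 2.1400 = 40.06

40.06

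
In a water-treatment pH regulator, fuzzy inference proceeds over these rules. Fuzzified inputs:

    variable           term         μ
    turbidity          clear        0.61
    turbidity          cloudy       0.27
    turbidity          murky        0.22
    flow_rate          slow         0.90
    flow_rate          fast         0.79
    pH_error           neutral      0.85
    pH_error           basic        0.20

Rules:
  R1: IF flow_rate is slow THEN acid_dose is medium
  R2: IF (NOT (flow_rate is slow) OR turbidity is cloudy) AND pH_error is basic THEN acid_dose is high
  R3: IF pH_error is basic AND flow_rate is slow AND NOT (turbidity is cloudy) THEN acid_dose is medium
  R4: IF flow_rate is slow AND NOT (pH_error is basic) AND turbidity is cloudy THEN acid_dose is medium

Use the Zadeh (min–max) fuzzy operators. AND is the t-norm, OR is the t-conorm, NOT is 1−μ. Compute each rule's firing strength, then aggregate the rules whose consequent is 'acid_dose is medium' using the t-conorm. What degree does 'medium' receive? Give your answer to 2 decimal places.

R1: slow=0.90 → w = 0.90
R2: (¬slow=1−0.90=0.10 OR cloudy=0.27) = 0.27; AND[min(a, b)] with basic=0.20 → w = 0.20
R3: basic=0.20, slow=0.90, ¬cloudy=1−0.27=0.73; AND[min(a, b)] → w = 0.20
R4: slow=0.90, ¬basic=1−0.20=0.80, cloudy=0.27; AND[min(a, b)] → w = 0.27
Rules with consequent 'medium': {R1, R3, R4} → strengths 0.90, 0.20, 0.27
Aggregate via t-conorm [max(a, b)]: 0.90

0.90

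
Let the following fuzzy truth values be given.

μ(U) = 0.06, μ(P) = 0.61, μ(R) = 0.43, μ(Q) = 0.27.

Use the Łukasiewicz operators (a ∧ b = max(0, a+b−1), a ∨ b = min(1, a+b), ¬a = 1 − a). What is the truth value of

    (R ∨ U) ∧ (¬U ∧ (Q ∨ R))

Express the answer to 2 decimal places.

R ∨ U = min(1, a+b) on (0.43, 0.06) = 0.49
¬U = 1 − 0.06 = 0.94
Q ∨ R = min(1, a+b) on (0.27, 0.43) = 0.70
¬U ∧ (Q ∨ R) = max(0, a+b−1) on (0.94, 0.70) = 0.64
(R ∨ U) ∧ (¬U ∧ (Q ∨ R)) = max(0, a+b−1) on (0.49, 0.64) = 0.13

0.13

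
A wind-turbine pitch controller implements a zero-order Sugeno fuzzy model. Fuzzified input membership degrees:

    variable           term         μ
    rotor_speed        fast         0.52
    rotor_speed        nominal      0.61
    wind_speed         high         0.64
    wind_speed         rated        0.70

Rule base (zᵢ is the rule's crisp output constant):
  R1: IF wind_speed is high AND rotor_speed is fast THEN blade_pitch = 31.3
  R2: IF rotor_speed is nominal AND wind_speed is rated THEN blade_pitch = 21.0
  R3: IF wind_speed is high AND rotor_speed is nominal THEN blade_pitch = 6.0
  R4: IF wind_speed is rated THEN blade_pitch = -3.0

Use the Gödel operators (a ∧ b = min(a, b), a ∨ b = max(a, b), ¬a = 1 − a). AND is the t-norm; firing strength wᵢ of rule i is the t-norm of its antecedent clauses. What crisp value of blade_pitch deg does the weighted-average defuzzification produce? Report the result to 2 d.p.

12.56

R1 (z=31.3): high=0.64, fast=0.52; AND[min(a, b)] → w = 0.52
R2 (z=21.0): nominal=0.61, rated=0.70; AND[min(a, b)] → w = 0.61
R3 (z=6.0): high=0.64, nominal=0.61; AND[min(a, b)] → w = 0.61
R4 (z=-3.0): rated=0.70 → w = 0.70
Weighted average = (0.52·31.3 + 0.61·21.0 + 0.61·6.0 + 0.70·-3.0) / (0.52 + 0.61 + 0.61 + 0.70)
  = 30.6460 / 2.4400 = 12.56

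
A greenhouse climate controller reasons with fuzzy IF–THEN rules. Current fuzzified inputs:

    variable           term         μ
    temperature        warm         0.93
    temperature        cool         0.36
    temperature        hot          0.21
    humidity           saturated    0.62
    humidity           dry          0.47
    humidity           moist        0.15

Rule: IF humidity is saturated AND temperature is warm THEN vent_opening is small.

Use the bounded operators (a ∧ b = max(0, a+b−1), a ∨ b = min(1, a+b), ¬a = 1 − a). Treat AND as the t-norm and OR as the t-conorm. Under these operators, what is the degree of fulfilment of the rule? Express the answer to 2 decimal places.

firing strength: saturated=0.62, warm=0.93; AND[max(0, a+b−1)] → w = 0.55

0.55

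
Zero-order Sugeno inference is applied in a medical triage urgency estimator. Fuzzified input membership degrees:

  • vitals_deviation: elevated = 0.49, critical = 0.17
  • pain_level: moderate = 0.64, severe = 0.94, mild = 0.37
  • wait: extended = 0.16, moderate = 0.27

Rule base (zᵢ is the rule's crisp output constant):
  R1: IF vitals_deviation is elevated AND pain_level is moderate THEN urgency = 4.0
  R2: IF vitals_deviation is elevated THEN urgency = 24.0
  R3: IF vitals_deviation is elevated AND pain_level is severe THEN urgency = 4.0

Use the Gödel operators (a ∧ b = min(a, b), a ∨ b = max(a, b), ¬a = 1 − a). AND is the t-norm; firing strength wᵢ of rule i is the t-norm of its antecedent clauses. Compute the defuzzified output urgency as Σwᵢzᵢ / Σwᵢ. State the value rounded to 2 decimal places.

R1 (z=4.0): elevated=0.49, moderate=0.64; AND[min(a, b)] → w = 0.49
R2 (z=24.0): elevated=0.49 → w = 0.49
R3 (z=4.0): elevated=0.49, severe=0.94; AND[min(a, b)] → w = 0.49
Weighted average = (0.49·4.0 + 0.49·24.0 + 0.49·4.0) / (0.49 + 0.49 + 0.49)
  = 15.6800 / 1.4700 = 10.67

10.67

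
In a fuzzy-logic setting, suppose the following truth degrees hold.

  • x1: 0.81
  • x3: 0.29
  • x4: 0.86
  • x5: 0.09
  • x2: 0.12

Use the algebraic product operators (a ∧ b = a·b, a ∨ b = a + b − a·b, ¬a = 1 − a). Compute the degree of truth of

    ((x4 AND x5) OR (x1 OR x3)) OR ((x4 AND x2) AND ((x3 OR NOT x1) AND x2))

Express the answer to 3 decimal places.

x4 AND x5 = a·b on (0.8600, 0.0900) = 0.0774
x1 OR x3 = a + b − a·b on (0.8100, 0.2900) = 0.8651
(x4 AND x5) OR (x1 OR x3) = a + b − a·b on (0.0774, 0.8651) = 0.8755
x4 AND x2 = a·b on (0.8600, 0.1200) = 0.1032
NOT x1 = 1 − 0.8100 = 0.1900
x3 OR NOT x1 = a + b − a·b on (0.2900, 0.1900) = 0.4249
(x3 OR NOT x1) AND x2 = a·b on (0.4249, 0.1200) = 0.0510
(x4 AND x2) AND ((x3 OR NOT x1) AND x2) = a·b on (0.1032, 0.0510) = 0.0053
((x4 AND x5) OR (x1 OR x3)) OR ((x4 AND x2) AND ((x3 OR NOT x1) AND x2)) = a + b − a·b on (0.8755, 0.0053) = 0.8762

0.876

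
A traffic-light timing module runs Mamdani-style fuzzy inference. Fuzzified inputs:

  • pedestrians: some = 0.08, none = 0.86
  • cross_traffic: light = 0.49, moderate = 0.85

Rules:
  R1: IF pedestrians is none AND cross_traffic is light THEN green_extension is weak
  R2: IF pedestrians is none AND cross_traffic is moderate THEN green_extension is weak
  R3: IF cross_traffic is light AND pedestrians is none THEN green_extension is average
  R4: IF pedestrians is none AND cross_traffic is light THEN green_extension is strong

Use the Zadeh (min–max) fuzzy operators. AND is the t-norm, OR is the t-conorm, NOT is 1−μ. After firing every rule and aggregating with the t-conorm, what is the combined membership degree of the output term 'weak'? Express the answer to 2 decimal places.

R1: none=0.86, light=0.49; AND[min(a, b)] → w = 0.49
R2: none=0.86, moderate=0.85; AND[min(a, b)] → w = 0.85
R3: light=0.49, none=0.86; AND[min(a, b)] → w = 0.49
R4: none=0.86, light=0.49; AND[min(a, b)] → w = 0.49
Rules with consequent 'weak': {R1, R2} → strengths 0.49, 0.85
Aggregate via t-conorm [max(a, b)]: 0.85

0.85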